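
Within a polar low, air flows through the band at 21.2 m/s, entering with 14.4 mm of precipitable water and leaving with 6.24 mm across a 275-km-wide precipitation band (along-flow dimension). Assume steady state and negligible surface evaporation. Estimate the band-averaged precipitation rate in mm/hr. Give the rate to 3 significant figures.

Column moisture flux per unit crosswind length is F = V × PW.
Inflow: F_in = 21.2 × 14.4 = 305.28 mm·m/s
Outflow: F_out = 21.2 × 6.24 = 132.288 mm·m/s
Steady-state rate R = (F_in − F_out)/L = (305.28 − 132.288) / 275000 m = 6.291e-04 mm/s.
R = 6.291e-04 × 3600 = 2.26 mm/hr.

R ≈ 2.26 mm/hr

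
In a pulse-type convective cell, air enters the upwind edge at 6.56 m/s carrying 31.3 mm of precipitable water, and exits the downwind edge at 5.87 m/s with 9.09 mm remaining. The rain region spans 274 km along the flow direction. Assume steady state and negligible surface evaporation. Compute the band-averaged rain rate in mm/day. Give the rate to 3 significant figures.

R ≈ 47.9 mm/day

Column moisture flux per unit crosswind length is F = V × PW.
Inflow: F_in = 6.56 × 31.3 = 205.328 mm·m/s
Outflow: F_out = 5.87 × 9.09 = 53.3583 mm·m/s
Steady-state rate R = (F_in − F_out)/L = (205.328 − 53.3583) / 274000 m = 5.546e-04 mm/s.
R = 5.546e-04 × 3600 × 24 = 47.9 mm/day.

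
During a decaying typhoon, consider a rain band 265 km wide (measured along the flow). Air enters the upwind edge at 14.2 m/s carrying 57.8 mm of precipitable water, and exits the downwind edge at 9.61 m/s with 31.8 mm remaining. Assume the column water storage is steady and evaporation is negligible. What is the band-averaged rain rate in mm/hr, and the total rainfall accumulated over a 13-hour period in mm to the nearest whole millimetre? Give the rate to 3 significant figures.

Column moisture flux per unit crosswind length is F = V × PW.
Inflow: F_in = 14.2 × 57.8 = 820.76 mm·m/s
Outflow: F_out = 9.61 × 31.8 = 305.598 mm·m/s
Steady-state rate R = (F_in − F_out)/L = (820.76 − 305.598) / 265000 m = 1.944e-03 mm/s.
R = 1.944e-03 × 3600 = 7.00 mm/hr.
Over 13 h: total = 7.00 × 13 = 91 mm.

R ≈ 7.00 mm/hr; total ≈ 91 mm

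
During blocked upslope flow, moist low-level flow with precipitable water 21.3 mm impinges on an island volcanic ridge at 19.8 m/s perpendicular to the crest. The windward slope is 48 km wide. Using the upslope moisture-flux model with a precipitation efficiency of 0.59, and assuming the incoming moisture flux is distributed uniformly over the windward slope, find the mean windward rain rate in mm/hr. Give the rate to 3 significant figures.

Incoming column moisture flux per unit ridge length: F = V × PW = 19.8 × 21.3 = 421.74 mm·m/s.
Spread over the 48 km slope with efficiency ε = 0.59: R = ε·F/W = 0.59 × 421.74 / 48000 m = 5.184e-03 mm/s.
R = 5.184e-03 × 3600 = 18.7 mm/hr.

R ≈ 18.7 mm/hr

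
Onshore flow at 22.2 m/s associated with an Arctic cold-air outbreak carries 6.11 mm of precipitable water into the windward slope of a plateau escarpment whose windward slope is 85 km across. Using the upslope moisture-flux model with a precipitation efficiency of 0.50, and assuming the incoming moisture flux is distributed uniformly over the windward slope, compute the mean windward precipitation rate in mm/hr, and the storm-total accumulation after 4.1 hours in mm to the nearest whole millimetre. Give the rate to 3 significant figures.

Incoming column moisture flux per unit ridge length: F = V × PW = 22.2 × 6.11 = 135.642 mm·m/s.
Spread over the 85 km slope with efficiency ε = 0.50: R = ε·F/W = 0.50 × 135.642 / 85000 m = 7.979e-04 mm/s.
R = 7.979e-04 × 3600 = 2.87 mm/hr.
Over 4.1 h: total = 2.87 × 4.1 = 11.767 ≈ 12 mm.

R ≈ 2.87 mm/hr; total ≈ 12 mm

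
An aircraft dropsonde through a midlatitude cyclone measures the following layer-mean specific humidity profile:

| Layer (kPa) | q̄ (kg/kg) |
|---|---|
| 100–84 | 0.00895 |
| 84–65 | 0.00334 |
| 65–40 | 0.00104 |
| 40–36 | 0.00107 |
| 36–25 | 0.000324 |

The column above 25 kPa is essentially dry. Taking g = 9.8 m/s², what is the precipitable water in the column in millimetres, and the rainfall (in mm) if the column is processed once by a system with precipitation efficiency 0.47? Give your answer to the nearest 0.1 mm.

PW ≈ 24.5 mm; rainfall ≈ 11.5 mm

Precipitable water is the column-integrated vapour mass per unit area: PW = (1/g) Σ q̄ Δp, with q in kg/kg and Δp in Pa (1 kg/m² of water = 1 mm).
Layer 100–84 kPa: Δp = 160 hPa = 16000 Pa, q̄ = 0.00895 kg/kg → 0.00895 × 16000 / 9.8 = 14.61 mm
Layer 84–65 kPa: Δp = 190 hPa = 19000 Pa, q̄ = 0.00334 kg/kg → 0.00334 × 19000 / 9.8 = 6.48 mm
Layer 65–40 kPa: Δp = 250 hPa = 25000 Pa, q̄ = 0.00104 kg/kg → 0.00104 × 25000 / 9.8 = 2.65 mm
Layer 40–36 kPa: Δp = 40 hPa = 4000 Pa, q̄ = 0.00107 kg/kg → 0.00107 × 4000 / 9.8 = 0.44 mm
Layer 36–25 kPa: Δp = 110 hPa = 11000 Pa, q̄ = 0.000324 kg/kg → 0.000324 × 11000 / 9.8 = 0.36 mm
PW = 14.61 + 6.48 + 2.65 + 0.44 + 0.36 = 24.54 ≈ 24.5 mm.
Rainfall = ε × PW = 0.47 × 24.5 = 11.5 mm.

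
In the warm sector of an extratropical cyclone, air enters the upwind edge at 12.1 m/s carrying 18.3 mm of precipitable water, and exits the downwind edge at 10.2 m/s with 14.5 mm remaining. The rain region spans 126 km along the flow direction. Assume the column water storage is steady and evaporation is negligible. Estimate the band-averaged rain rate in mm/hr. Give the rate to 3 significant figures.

Column moisture flux per unit crosswind length is F = V × PW.
Inflow: F_in = 12.1 × 18.3 = 221.43 mm·m/s
Outflow: F_out = 10.2 × 14.5 = 147.9 mm·m/s
Steady-state rate R = (F_in − F_out)/L = (221.43 − 147.9) / 126000 m = 5.836e-04 mm/s.
R = 5.836e-04 × 3600 = 2.10 mm/hr.

R ≈ 2.10 mm/hr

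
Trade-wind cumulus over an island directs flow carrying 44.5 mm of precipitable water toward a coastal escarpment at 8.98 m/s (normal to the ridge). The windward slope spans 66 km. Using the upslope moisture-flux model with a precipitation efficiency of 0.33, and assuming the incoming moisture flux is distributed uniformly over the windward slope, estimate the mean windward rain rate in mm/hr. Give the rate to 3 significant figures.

R ≈ 7.19 mm/hr

Incoming column moisture flux per unit ridge length: F = V × PW = 8.98 × 44.5 = 399.61 mm·m/s.
Spread over the 66 km slope with efficiency ε = 0.33: R = ε·F/W = 0.33 × 399.61 / 66000 m = 1.998e-03 mm/s.
R = 1.998e-03 × 3600 = 7.19 mm/hr.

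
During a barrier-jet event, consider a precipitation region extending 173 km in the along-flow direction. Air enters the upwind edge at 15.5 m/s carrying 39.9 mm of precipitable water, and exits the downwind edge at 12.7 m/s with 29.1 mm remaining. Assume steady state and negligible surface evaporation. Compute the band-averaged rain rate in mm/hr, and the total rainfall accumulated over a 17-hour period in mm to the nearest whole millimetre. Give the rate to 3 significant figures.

Column moisture flux per unit crosswind length is F = V × PW.
Inflow: F_in = 15.5 × 39.9 = 618.45 mm·m/s
Outflow: F_out = 12.7 × 29.1 = 369.57 mm·m/s
Steady-state rate R = (F_in − F_out)/L = (618.45 − 369.57) / 173000 m = 1.439e-03 mm/s.
R = 1.439e-03 × 3600 = 5.18 mm/hr.
Over 17 h: total = 5.18 × 17 = 88.06 ≈ 88 mm.

R ≈ 5.18 mm/hr; total ≈ 88 mm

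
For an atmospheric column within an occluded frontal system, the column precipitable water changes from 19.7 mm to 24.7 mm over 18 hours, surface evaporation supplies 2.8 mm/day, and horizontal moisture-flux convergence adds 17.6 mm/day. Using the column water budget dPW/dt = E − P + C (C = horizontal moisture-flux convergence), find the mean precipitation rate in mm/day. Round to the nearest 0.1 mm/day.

P ≈ 13.7 mm/day

dPW/dt = (24.7 − 19.7) mm / (18/24 day) = +6.667 mm/day.
P = E + C − dPW/dt = 2.8 + (17.6) − (+6.667) = 13.7 mm/day.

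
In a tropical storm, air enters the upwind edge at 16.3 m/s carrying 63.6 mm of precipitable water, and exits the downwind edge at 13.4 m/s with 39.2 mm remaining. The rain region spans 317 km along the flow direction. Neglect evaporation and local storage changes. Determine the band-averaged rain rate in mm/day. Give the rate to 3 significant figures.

R ≈ 139 mm/day

Column moisture flux per unit crosswind length is F = V × PW.
Inflow: F_in = 16.3 × 63.6 = 1036.68 mm·m/s
Outflow: F_out = 13.4 × 39.2 = 525.28 mm·m/s
Steady-state rate R = (F_in − F_out)/L = (1036.68 − 525.28) / 317000 m = 1.613e-03 mm/s.
R = 1.613e-03 × 3600 × 24 = 139 mm/day.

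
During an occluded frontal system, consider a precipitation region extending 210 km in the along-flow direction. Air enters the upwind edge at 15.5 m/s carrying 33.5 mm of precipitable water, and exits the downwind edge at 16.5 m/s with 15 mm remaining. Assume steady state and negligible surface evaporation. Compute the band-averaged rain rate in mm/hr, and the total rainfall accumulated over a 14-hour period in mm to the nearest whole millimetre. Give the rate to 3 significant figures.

R ≈ 4.66 mm/hr; total ≈ 65 mm

Column moisture flux per unit crosswind length is F = V × PW.
Inflow: F_in = 15.5 × 33.5 = 519.25 mm·m/s
Outflow: F_out = 16.5 × 15 = 247.5 mm·m/s
Steady-state rate R = (F_in − F_out)/L = (519.25 − 247.5) / 210000 m = 1.294e-03 mm/s.
R = 1.294e-03 × 3600 = 4.66 mm/hr.
Over 14 h: total = 4.66 × 14 = 65.24 ≈ 65 mm.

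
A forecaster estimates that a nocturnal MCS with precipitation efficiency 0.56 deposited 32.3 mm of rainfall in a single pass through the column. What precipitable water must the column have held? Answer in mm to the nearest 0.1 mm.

PW ≈ 57.7 mm

PW = rainfall / ε = 32.3 / 0.56 = 57.7 mm.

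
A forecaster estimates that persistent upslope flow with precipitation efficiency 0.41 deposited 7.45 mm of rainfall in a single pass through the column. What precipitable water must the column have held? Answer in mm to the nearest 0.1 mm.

PW ≈ 18.2 mm

PW = rainfall / ε = 7.45 / 0.41 = 18.2 mm.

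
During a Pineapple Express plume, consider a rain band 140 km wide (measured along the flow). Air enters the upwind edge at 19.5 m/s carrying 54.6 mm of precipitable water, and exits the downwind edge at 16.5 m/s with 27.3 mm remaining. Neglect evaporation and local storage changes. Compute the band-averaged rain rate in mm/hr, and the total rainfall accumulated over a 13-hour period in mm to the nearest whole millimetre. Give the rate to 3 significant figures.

R ≈ 15.8 mm/hr; total ≈ 205 mm

Column moisture flux per unit crosswind length is F = V × PW.
Inflow: F_in = 19.5 × 54.6 = 1064.7 mm·m/s
Outflow: F_out = 16.5 × 27.3 = 450.45 mm·m/s
Steady-state rate R = (F_in − F_out)/L = (1064.7 − 450.45) / 140000 m = 4.387e-03 mm/s.
R = 4.387e-03 × 3600 = 15.8 mm/hr.
Over 13 h: total = 15.8 × 13 = 205.4 ≈ 205 mm.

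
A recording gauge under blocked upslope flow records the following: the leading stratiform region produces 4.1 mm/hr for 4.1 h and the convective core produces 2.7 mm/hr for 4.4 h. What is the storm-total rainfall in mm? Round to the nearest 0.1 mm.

total ≈ 28.7 mm

Total = Σ Rᵢ Δtᵢ = 4.1 × 4.1 + 2.7 × 4.4
      = 16.81 + 11.88 = 28.7 mm.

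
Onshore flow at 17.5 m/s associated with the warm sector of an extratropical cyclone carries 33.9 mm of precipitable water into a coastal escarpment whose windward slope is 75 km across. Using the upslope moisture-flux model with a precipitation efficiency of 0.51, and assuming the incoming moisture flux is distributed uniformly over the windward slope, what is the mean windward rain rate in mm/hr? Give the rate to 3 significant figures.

Incoming column moisture flux per unit ridge length: F = V × PW = 17.5 × 33.9 = 593.25 mm·m/s.
Spread over the 75 km slope with efficiency ε = 0.51: R = ε·F/W = 0.51 × 593.25 / 75000 m = 4.034e-03 mm/s.
R = 4.034e-03 × 3600 = 14.5 mm/hr.

R ≈ 14.5 mm/hr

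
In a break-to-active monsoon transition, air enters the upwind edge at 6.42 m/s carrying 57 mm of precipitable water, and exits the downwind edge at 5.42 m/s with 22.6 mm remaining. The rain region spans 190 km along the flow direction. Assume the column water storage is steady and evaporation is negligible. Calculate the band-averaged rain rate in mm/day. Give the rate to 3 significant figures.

Column moisture flux per unit crosswind length is F = V × PW.
Inflow: F_in = 6.42 × 57 = 365.94 mm·m/s
Outflow: F_out = 5.42 × 22.6 = 122.492 mm·m/s
Steady-state rate R = (F_in − F_out)/L = (365.94 − 122.492) / 190000 m = 1.281e-03 mm/s.
R = 1.281e-03 × 3600 × 24 = 111 mm/day.

R ≈ 111 mm/day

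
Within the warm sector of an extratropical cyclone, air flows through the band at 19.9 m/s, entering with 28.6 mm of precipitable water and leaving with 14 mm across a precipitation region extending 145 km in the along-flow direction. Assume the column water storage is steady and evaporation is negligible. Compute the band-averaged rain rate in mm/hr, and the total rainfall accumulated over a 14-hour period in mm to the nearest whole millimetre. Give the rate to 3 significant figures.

Column moisture flux per unit crosswind length is F = V × PW.
Inflow: F_in = 19.9 × 28.6 = 569.14 mm·m/s
Outflow: F_out = 19.9 × 14 = 278.6 mm·m/s
Steady-state rate R = (F_in − F_out)/L = (569.14 − 278.6) / 145000 m = 2.004e-03 mm/s.
R = 2.004e-03 × 3600 = 7.21 mm/hr.
Over 14 h: total = 7.21 × 14 = 100.94 ≈ 101 mm.

R ≈ 7.21 mm/hr; total ≈ 101 mm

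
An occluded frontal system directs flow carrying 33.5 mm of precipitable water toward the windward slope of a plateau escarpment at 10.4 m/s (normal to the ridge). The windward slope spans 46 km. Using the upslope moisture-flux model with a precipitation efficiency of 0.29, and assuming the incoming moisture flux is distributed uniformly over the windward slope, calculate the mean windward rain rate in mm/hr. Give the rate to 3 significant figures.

Incoming column moisture flux per unit ridge length: F = V × PW = 10.4 × 33.5 = 348.4 mm·m/s.
Spread over the 46 km slope with efficiency ε = 0.29: R = ε·F/W = 0.29 × 348.4 / 46000 m = 2.196e-03 mm/s.
R = 2.196e-03 × 3600 = 7.91 mm/hr.

R ≈ 7.91 mm/hr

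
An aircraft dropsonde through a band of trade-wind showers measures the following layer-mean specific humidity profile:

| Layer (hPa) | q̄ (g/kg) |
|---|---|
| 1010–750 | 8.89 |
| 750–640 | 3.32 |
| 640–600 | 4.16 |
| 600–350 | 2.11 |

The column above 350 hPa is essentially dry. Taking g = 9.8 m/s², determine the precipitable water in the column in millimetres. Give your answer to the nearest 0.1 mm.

PW ≈ 34.4 mm

Precipitable water is the column-integrated vapour mass per unit area: PW = (1/g) Σ q̄ Δp, with q in kg/kg and Δp in Pa (1 kg/m² of water = 1 mm).
Layer 1010–750 hPa: Δp = 260 hPa = 26000 Pa, q̄ = 0.00889 kg/kg → 0.00889 × 26000 / 9.8 = 23.59 mm
Layer 750–640 hPa: Δp = 110 hPa = 11000 Pa, q̄ = 0.00332 kg/kg → 0.00332 × 11000 / 9.8 = 3.73 mm
Layer 640–600 hPa: Δp = 40 hPa = 4000 Pa, q̄ = 0.00416 kg/kg → 0.00416 × 4000 / 9.8 = 1.70 mm
Layer 600–350 hPa: Δp = 250 hPa = 25000 Pa, q̄ = 0.00211 kg/kg → 0.00211 × 25000 / 9.8 = 5.38 mm
PW = 23.59 + 3.73 + 1.70 + 5.38 = 34.40 ≈ 34.4 mm.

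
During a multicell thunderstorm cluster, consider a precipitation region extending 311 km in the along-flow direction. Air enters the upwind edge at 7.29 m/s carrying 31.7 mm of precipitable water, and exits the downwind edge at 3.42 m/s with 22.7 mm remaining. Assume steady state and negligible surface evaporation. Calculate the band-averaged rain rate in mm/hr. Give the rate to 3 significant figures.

Column moisture flux per unit crosswind length is F = V × PW.
Inflow: F_in = 7.29 × 31.7 = 231.093 mm·m/s
Outflow: F_out = 3.42 × 22.7 = 77.634 mm·m/s
Steady-state rate R = (F_in − F_out)/L = (231.093 − 77.634) / 311000 m = 4.934e-04 mm/s.
R = 4.934e-04 × 3600 = 1.78 mm/hr.

R ≈ 1.78 mm/hr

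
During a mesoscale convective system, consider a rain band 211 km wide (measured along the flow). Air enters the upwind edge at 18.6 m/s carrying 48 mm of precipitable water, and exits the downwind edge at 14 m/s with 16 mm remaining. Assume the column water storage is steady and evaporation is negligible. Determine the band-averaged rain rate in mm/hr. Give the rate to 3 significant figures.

Column moisture flux per unit crosswind length is F = V × PW.
Inflow: F_in = 18.6 × 48 = 892.8 mm·m/s
Outflow: F_out = 14 × 16 = 224 mm·m/s
Steady-state rate R = (F_in − F_out)/L = (892.8 − 224) / 211000 m = 3.170e-03 mm/s.
R = 3.170e-03 × 3600 = 11.4 mm/hr.

R ≈ 11.4 mm/hr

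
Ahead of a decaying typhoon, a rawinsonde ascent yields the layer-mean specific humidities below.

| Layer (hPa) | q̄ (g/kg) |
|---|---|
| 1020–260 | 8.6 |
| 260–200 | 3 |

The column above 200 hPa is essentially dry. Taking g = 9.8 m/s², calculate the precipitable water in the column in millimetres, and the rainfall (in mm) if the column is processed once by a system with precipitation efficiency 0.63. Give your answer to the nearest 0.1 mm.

PW ≈ 68.5 mm; rainfall ≈ 43.2 mm

Precipitable water is the column-integrated vapour mass per unit area: PW = (1/g) Σ q̄ Δp, with q in kg/kg and Δp in Pa (1 kg/m² of water = 1 mm).
Layer 1020–260 hPa: Δp = 760 hPa = 76000 Pa, q̄ = 0.0086 kg/kg → 0.0086 × 76000 / 9.8 = 66.69 mm
Layer 260–200 hPa: Δp = 60 hPa = 6000 Pa, q̄ = 0.003 kg/kg → 0.003 × 6000 / 9.8 = 1.84 mm
PW = 66.69 + 1.84 = 68.53 ≈ 68.5 mm.
Rainfall = ε × PW = 0.63 × 68.5 = 43.2 mm.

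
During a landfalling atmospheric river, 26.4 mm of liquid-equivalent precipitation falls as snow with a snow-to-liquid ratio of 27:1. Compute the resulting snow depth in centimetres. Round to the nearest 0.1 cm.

Snow depth = liquid × ratio = 26.4 mm × 27 = 712.8 mm = 71.3 cm.

snow depth ≈ 71.3 cm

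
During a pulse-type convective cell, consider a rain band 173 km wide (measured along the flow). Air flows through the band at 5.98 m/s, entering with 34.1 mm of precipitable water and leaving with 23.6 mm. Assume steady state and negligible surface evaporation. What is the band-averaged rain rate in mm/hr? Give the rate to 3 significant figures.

Column moisture flux per unit crosswind length is F = V × PW.
Inflow: F_in = 5.98 × 34.1 = 203.918 mm·m/s
Outflow: F_out = 5.98 × 23.6 = 141.128 mm·m/s
Steady-state rate R = (F_in − F_out)/L = (203.918 − 141.128) / 173000 m = 3.629e-04 mm/s.
R = 3.629e-04 × 3600 = 1.31 mm/hr.

R ≈ 1.31 mm/hr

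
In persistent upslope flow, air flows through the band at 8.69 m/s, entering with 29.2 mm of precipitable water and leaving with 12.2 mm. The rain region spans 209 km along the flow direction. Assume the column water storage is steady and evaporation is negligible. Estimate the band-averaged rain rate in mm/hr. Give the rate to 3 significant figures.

R ≈ 2.54 mm/hr

Column moisture flux per unit crosswind length is F = V × PW.
Inflow: F_in = 8.69 × 29.2 = 253.748 mm·m/s
Outflow: F_out = 8.69 × 12.2 = 106.018 mm·m/s
Steady-state rate R = (F_in − F_out)/L = (253.748 − 106.018) / 209000 m = 7.068e-04 mm/s.
R = 7.068e-04 × 3600 = 2.54 mm/hr.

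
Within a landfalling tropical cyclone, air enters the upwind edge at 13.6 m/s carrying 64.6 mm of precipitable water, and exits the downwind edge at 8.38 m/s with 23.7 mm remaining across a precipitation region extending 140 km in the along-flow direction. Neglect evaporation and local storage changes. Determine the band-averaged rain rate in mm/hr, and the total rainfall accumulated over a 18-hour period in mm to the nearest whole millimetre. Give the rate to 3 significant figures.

R ≈ 17.5 mm/hr; total ≈ 315 mm

Column moisture flux per unit crosswind length is F = V × PW.
Inflow: F_in = 13.6 × 64.6 = 878.56 mm·m/s
Outflow: F_out = 8.38 × 23.7 = 198.606 mm·m/s
Steady-state rate R = (F_in − F_out)/L = (878.56 − 198.606) / 140000 m = 4.857e-03 mm/s.
R = 4.857e-03 × 3600 = 17.5 mm/hr.
Over 18 h: total = 17.5 × 18 = 315 mm.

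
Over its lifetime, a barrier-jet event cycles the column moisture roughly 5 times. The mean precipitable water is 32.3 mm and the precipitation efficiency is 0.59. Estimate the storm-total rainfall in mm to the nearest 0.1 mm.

rainfall ≈ 95.3 mm

Each cycle deposits ε × PW = 0.59 × 32.3 = 19.057 mm.
Over 5 cycles: 5 × 19.057 = 95.3 mm.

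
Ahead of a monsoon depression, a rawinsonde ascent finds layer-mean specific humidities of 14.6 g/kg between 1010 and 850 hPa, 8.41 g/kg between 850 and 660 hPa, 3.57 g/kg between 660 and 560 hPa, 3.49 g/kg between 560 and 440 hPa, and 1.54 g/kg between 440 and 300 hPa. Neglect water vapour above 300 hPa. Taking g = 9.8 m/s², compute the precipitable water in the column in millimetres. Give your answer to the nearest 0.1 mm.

Precipitable water is the column-integrated vapour mass per unit area: PW = (1/g) Σ q̄ Δp, with q in kg/kg and Δp in Pa (1 kg/m² of water = 1 mm).
Layer 1010–850 hPa: Δp = 160 hPa = 16000 Pa, q̄ = 0.0146 kg/kg → 0.0146 × 16000 / 9.8 = 23.84 mm
Layer 850–660 hPa: Δp = 190 hPa = 19000 Pa, q̄ = 0.00841 kg/kg → 0.00841 × 19000 / 9.8 = 16.31 mm
Layer 660–560 hPa: Δp = 100 hPa = 10000 Pa, q̄ = 0.00357 kg/kg → 0.00357 × 10000 / 9.8 = 3.64 mm
Layer 560–440 hPa: Δp = 120 hPa = 12000 Pa, q̄ = 0.00349 kg/kg → 0.00349 × 12000 / 9.8 = 4.27 mm
Layer 440–300 hPa: Δp = 140 hPa = 14000 Pa, q̄ = 0.00154 kg/kg → 0.00154 × 14000 / 9.8 = 2.20 mm
PW = 23.84 + 16.31 + 3.64 + 4.27 + 2.20 = 50.26 ≈ 50.3 mm.

PW ≈ 50.3 mm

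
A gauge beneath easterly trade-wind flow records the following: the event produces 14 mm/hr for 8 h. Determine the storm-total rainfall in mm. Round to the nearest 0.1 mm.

Total = Σ Rᵢ Δtᵢ = 14 × 8
      = 112 = 112.0 mm.

total ≈ 112.0 mm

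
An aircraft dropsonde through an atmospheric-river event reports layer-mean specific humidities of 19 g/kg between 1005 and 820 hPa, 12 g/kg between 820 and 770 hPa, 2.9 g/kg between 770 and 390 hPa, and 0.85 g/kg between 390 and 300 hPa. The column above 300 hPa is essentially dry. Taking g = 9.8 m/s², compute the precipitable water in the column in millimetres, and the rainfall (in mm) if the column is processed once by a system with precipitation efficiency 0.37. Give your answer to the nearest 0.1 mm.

Precipitable water is the column-integrated vapour mass per unit area: PW = (1/g) Σ q̄ Δp, with q in kg/kg and Δp in Pa (1 kg/m² of water = 1 mm).
Layer 1005–820 hPa: Δp = 185 hPa = 18500 Pa, q̄ = 0.019 kg/kg → 0.019 × 18500 / 9.8 = 35.87 mm
Layer 820–770 hPa: Δp = 50 hPa = 5000 Pa, q̄ = 0.012 kg/kg → 0.012 × 5000 / 9.8 = 6.12 mm
Layer 770–390 hPa: Δp = 380 hPa = 38000 Pa, q̄ = 0.0029 kg/kg → 0.0029 × 38000 / 9.8 = 11.24 mm
Layer 390–300 hPa: Δp = 90 hPa = 9000 Pa, q̄ = 0.00085 kg/kg → 0.00085 × 9000 / 9.8 = 0.78 mm
PW = 35.87 + 6.12 + 11.24 + 0.78 = 54.01 ≈ 54.0 mm.
Rainfall = ε × PW = 0.37 × 54.0 = 20.0 mm.

PW ≈ 54.0 mm; rainfall ≈ 20.0 mm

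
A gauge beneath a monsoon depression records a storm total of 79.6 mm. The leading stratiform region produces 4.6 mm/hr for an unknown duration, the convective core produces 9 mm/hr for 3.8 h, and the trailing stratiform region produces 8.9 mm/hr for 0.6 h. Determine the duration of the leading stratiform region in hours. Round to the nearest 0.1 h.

duration ≈ 8.7 h

Known phases: 9 × 3.8 + 8.9 × 0.6 = 34.2 + 5.34 = 39.54 mm.
Remaining depth = 79.6 − 39.54 = 40.06 mm.
Duration = 40.06 / 4.6 = 8.7 h.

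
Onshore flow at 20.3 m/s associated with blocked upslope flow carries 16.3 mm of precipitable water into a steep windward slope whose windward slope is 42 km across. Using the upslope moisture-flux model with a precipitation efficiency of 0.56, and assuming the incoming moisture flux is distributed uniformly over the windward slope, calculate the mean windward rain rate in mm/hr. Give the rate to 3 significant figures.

R ≈ 15.9 mm/hr

Incoming column moisture flux per unit ridge length: F = V × PW = 20.3 × 16.3 = 330.89 mm·m/s.
Spread over the 42 km slope with efficiency ε = 0.56: R = ε·F/W = 0.56 × 330.89 / 42000 m = 4.412e-03 mm/s.
R = 4.412e-03 × 3600 = 15.9 mm/hr.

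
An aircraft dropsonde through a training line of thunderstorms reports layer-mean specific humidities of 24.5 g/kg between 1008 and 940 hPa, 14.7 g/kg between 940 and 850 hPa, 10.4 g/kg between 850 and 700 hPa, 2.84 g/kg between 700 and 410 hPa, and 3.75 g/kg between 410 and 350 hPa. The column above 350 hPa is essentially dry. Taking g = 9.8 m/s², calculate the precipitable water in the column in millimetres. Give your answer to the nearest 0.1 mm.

PW ≈ 57.1 mm

Precipitable water is the column-integrated vapour mass per unit area: PW = (1/g) Σ q̄ Δp, with q in kg/kg and Δp in Pa (1 kg/m² of water = 1 mm).
Layer 1008–940 hPa: Δp = 68 hPa = 6800 Pa, q̄ = 0.0245 kg/kg → 0.0245 × 6800 / 9.8 = 17.00 mm
Layer 940–850 hPa: Δp = 90 hPa = 9000 Pa, q̄ = 0.0147 kg/kg → 0.0147 × 9000 / 9.8 = 13.50 mm
Layer 850–700 hPa: Δp = 150 hPa = 15000 Pa, q̄ = 0.0104 kg/kg → 0.0104 × 15000 / 9.8 = 15.92 mm
Layer 700–410 hPa: Δp = 290 hPa = 29000 Pa, q̄ = 0.00284 kg/kg → 0.00284 × 29000 / 9.8 = 8.40 mm
Layer 410–350 hPa: Δp = 60 hPa = 6000 Pa, q̄ = 0.00375 kg/kg → 0.00375 × 6000 / 9.8 = 2.30 mm
PW = 17.00 + 13.50 + 15.92 + 8.40 + 2.30 = 57.12 ≈ 57.1 mm.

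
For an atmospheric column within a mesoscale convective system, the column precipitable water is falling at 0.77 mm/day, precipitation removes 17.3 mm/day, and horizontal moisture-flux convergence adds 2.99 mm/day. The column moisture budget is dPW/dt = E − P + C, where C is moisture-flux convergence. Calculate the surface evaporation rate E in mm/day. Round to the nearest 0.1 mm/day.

E ≈ 13.5 mm/day

dPW/dt = -0.77 mm/day.
E = dPW/dt + P − C = (-0.77) + 17.3 − (2.99) = 13.5 mm/day.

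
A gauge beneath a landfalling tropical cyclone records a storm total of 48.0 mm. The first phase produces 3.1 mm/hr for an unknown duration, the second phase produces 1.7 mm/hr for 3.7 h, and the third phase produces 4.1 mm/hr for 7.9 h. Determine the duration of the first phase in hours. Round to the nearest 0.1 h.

duration ≈ 3.0 h

Known phases: 1.7 × 3.7 + 4.1 × 7.9 = 6.29 + 32.39 = 38.68 mm.
Remaining depth = 48.0 − 38.68 = 9.32 mm.
Duration = 9.32 / 3.1 = 3.0 h.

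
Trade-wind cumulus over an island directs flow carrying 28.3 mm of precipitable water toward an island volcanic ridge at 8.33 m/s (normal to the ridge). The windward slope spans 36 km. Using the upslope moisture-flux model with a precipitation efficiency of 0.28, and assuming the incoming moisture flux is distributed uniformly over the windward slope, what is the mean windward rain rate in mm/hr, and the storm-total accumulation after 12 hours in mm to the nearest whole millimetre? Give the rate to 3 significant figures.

Incoming column moisture flux per unit ridge length: F = V × PW = 8.33 × 28.3 = 235.739 mm·m/s.
Spread over the 36 km slope with efficiency ε = 0.28: R = ε·F/W = 0.28 × 235.739 / 36000 m = 1.834e-03 mm/s.
R = 1.834e-03 × 3600 = 6.60 mm/hr.
Over 12 h: total = 6.60 × 12 = 79.2 ≈ 79 mm.

R ≈ 6.60 mm/hr; total ≈ 79 mm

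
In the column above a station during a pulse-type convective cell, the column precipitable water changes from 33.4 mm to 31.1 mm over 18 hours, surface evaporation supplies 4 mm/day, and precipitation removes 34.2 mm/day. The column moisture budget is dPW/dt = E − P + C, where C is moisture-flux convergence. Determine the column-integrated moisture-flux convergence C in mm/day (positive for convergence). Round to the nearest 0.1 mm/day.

C ≈ 27.1 mm/day

dPW/dt = (31.1 − 33.4) mm / (18/24 day) = -3.067 mm/day.
C = dPW/dt − E + P = (-3.067) − 4 + 34.2 = 27.1 mm/day.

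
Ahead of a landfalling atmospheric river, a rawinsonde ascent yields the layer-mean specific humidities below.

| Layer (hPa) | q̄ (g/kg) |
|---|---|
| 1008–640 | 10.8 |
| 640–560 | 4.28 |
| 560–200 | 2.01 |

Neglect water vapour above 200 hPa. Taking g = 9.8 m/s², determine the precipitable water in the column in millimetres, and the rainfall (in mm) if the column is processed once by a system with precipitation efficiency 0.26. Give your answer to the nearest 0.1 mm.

Precipitable water is the column-integrated vapour mass per unit area: PW = (1/g) Σ q̄ Δp, with q in kg/kg and Δp in Pa (1 kg/m² of water = 1 mm).
Layer 1008–640 hPa: Δp = 368 hPa = 36800 Pa, q̄ = 0.0108 kg/kg → 0.0108 × 36800 / 9.8 = 40.56 mm
Layer 640–560 hPa: Δp = 80 hPa = 8000 Pa, q̄ = 0.00428 kg/kg → 0.00428 × 8000 / 9.8 = 3.49 mm
Layer 560–200 hPa: Δp = 360 hPa = 36000 Pa, q̄ = 0.00201 kg/kg → 0.00201 × 36000 / 9.8 = 7.38 mm
PW = 40.56 + 3.49 + 7.38 = 51.43 ≈ 51.4 mm.
Rainfall = ε × PW = 0.26 × 51.4 = 13.4 mm.

PW ≈ 51.4 mm; rainfall ≈ 13.4 mm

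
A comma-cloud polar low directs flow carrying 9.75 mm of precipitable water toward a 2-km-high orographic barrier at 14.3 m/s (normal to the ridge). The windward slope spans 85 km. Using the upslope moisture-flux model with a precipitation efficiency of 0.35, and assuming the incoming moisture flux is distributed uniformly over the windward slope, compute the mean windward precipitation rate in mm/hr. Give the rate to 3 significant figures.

R ≈ 2.07 mm/hr

Incoming column moisture flux per unit ridge length: F = V × PW = 14.3 × 9.75 = 139.425 mm·m/s.
Spread over the 85 km slope with efficiency ε = 0.35: R = ε·F/W = 0.35 × 139.425 / 85000 m = 5.741e-04 mm/s.
R = 5.741e-04 × 3600 = 2.07 mm/hr.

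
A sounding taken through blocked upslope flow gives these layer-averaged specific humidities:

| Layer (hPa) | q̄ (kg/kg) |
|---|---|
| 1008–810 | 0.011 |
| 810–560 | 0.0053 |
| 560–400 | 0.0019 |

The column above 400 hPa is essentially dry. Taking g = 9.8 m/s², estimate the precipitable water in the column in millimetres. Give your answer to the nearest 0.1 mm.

PW ≈ 38.8 mm

Precipitable water is the column-integrated vapour mass per unit area: PW = (1/g) Σ q̄ Δp, with q in kg/kg and Δp in Pa (1 kg/m² of water = 1 mm).
Layer 1008–810 hPa: Δp = 198 hPa = 19800 Pa, q̄ = 0.011 kg/kg → 0.011 × 19800 / 9.8 = 22.22 mm
Layer 810–560 hPa: Δp = 250 hPa = 25000 Pa, q̄ = 0.0053 kg/kg → 0.0053 × 25000 / 9.8 = 13.52 mm
Layer 560–400 hPa: Δp = 160 hPa = 16000 Pa, q̄ = 0.0019 kg/kg → 0.0019 × 16000 / 9.8 = 3.10 mm
PW = 22.22 + 13.52 + 3.10 = 38.84 ≈ 38.8 mm.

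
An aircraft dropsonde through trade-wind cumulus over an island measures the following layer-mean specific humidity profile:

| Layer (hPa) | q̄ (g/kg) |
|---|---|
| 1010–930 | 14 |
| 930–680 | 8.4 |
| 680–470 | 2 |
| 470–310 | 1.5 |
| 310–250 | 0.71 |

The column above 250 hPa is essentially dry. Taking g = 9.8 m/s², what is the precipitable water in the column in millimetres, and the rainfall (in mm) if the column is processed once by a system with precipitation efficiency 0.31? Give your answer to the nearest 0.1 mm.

Precipitable water is the column-integrated vapour mass per unit area: PW = (1/g) Σ q̄ Δp, with q in kg/kg and Δp in Pa (1 kg/m² of water = 1 mm).
Layer 1010–930 hPa: Δp = 80 hPa = 8000 Pa, q̄ = 0.014 kg/kg → 0.014 × 8000 / 9.8 = 11.43 mm
Layer 930–680 hPa: Δp = 250 hPa = 25000 Pa, q̄ = 0.0084 kg/kg → 0.0084 × 25000 / 9.8 = 21.43 mm
Layer 680–470 hPa: Δp = 210 hPa = 21000 Pa, q̄ = 0.002 kg/kg → 0.002 × 21000 / 9.8 = 4.29 mm
Layer 470–310 hPa: Δp = 160 hPa = 16000 Pa, q̄ = 0.0015 kg/kg → 0.0015 × 16000 / 9.8 = 2.45 mm
Layer 310–250 hPa: Δp = 60 hPa = 6000 Pa, q̄ = 0.00071 kg/kg → 0.00071 × 6000 / 9.8 = 0.43 mm
PW = 11.43 + 21.43 + 4.29 + 2.45 + 0.43 = 40.03 ≈ 40.0 mm.
Rainfall = ε × PW = 0.31 × 40.0 = 12.4 mm.

PW ≈ 40.0 mm; rainfall ≈ 12.4 mm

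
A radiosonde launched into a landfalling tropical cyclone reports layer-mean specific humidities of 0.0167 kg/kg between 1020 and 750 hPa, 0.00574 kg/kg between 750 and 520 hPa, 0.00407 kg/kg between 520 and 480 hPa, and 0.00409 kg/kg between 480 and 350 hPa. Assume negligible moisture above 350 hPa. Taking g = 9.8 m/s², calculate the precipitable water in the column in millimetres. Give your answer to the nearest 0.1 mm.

PW ≈ 66.6 mm

Precipitable water is the column-integrated vapour mass per unit area: PW = (1/g) Σ q̄ Δp, with q in kg/kg and Δp in Pa (1 kg/m² of water = 1 mm).
Layer 1020–750 hPa: Δp = 270 hPa = 27000 Pa, q̄ = 0.0167 kg/kg → 0.0167 × 27000 / 9.8 = 46.01 mm
Layer 750–520 hPa: Δp = 230 hPa = 23000 Pa, q̄ = 0.00574 kg/kg → 0.00574 × 23000 / 9.8 = 13.47 mm
Layer 520–480 hPa: Δp = 40 hPa = 4000 Pa, q̄ = 0.00407 kg/kg → 0.00407 × 4000 / 9.8 = 1.66 mm
Layer 480–350 hPa: Δp = 130 hPa = 13000 Pa, q̄ = 0.00409 kg/kg → 0.00409 × 13000 / 9.8 = 5.43 mm
PW = 46.01 + 13.47 + 1.66 + 5.43 = 66.57 ≈ 66.6 mm.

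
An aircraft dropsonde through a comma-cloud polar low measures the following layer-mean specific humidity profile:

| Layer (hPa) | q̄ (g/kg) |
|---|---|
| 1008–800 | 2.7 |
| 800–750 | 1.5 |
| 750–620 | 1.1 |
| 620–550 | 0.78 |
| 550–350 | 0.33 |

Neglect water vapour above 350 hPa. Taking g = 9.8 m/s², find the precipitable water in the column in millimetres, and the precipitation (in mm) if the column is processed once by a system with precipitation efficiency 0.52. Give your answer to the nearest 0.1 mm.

PW ≈ 9.2 mm; precipitation ≈ 4.8 mm

Precipitable water is the column-integrated vapour mass per unit area: PW = (1/g) Σ q̄ Δp, with q in kg/kg and Δp in Pa (1 kg/m² of water = 1 mm).
Layer 1008–800 hPa: Δp = 208 hPa = 20800 Pa, q̄ = 0.0027 kg/kg → 0.0027 × 20800 / 9.8 = 5.73 mm
Layer 800–750 hPa: Δp = 50 hPa = 5000 Pa, q̄ = 0.0015 kg/kg → 0.0015 × 5000 / 9.8 = 0.77 mm
Layer 750–620 hPa: Δp = 130 hPa = 13000 Pa, q̄ = 0.0011 kg/kg → 0.0011 × 13000 / 9.8 = 1.46 mm
Layer 620–550 hPa: Δp = 70 hPa = 7000 Pa, q̄ = 0.00078 kg/kg → 0.00078 × 7000 / 9.8 = 0.56 mm
Layer 550–350 hPa: Δp = 200 hPa = 20000 Pa, q̄ = 0.00033 kg/kg → 0.00033 × 20000 / 9.8 = 0.67 mm
PW = 5.73 + 0.77 + 1.46 + 0.56 + 0.67 = 9.19 ≈ 9.2 mm.
Precipitation = ε × PW = 0.52 × 9.2 = 4.8 mm.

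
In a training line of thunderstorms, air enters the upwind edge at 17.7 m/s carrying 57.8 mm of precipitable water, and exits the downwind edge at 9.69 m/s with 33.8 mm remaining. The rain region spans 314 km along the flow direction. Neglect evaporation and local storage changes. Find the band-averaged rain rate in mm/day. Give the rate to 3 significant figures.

R ≈ 191 mm/day

Column moisture flux per unit crosswind length is F = V × PW.
Inflow: F_in = 17.7 × 57.8 = 1023.06 mm·m/s
Outflow: F_out = 9.69 × 33.8 = 327.522 mm·m/s
Steady-state rate R = (F_in − F_out)/L = (1023.06 − 327.522) / 314000 m = 2.215e-03 mm/s.
R = 2.215e-03 × 3600 × 24 = 191 mm/day.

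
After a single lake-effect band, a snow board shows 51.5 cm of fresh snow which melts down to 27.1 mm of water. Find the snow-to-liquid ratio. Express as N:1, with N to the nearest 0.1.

ratio ≈ 19.0

Ratio = snow depth / SWE = 515 mm / 27.1 mm = 19.0, i.e. 19.0:1.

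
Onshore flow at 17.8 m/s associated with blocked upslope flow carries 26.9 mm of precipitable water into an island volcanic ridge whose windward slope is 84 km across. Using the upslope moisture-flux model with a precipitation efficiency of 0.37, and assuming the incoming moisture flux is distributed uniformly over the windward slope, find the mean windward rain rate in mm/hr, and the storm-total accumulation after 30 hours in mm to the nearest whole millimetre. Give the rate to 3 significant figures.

R ≈ 7.59 mm/hr; total ≈ 228 mm

Incoming column moisture flux per unit ridge length: F = V × PW = 17.8 × 26.9 = 478.82 mm·m/s.
Spread over the 84 km slope with efficiency ε = 0.37: R = ε·F/W = 0.37 × 478.82 / 84000 m = 2.109e-03 mm/s.
R = 2.109e-03 × 3600 = 7.59 mm/hr.
Over 30 h: total = 7.59 × 30 = 227.7 ≈ 228 mm.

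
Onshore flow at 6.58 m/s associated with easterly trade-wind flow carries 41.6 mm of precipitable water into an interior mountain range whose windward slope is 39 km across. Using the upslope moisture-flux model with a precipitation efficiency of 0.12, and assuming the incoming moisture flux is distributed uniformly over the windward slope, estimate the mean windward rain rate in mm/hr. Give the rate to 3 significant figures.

R ≈ 3.03 mm/hr

Incoming column moisture flux per unit ridge length: F = V × PW = 6.58 × 41.6 = 273.728 mm·m/s.
Spread over the 39 km slope with efficiency ε = 0.12: R = ε·F/W = 0.12 × 273.728 / 39000 m = 8.422e-04 mm/s.
R = 8.422e-04 × 3600 = 3.03 mm/hr.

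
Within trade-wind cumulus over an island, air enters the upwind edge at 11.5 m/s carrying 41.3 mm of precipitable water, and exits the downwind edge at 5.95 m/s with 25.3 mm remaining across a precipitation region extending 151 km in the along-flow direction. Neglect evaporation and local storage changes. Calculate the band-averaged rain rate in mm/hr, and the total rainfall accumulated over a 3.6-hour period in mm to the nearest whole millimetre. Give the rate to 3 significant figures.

R ≈ 7.73 mm/hr; total ≈ 28 mm

Column moisture flux per unit crosswind length is F = V × PW.
Inflow: F_in = 11.5 × 41.3 = 474.95 mm·m/s
Outflow: F_out = 5.95 × 25.3 = 150.535 mm·m/s
Steady-state rate R = (F_in − F_out)/L = (474.95 − 150.535) / 151000 m = 2.148e-03 mm/s.
R = 2.148e-03 × 3600 = 7.73 mm/hr.
Over 3.6 h: total = 7.73 × 3.6 = 27.828 ≈ 28 mm.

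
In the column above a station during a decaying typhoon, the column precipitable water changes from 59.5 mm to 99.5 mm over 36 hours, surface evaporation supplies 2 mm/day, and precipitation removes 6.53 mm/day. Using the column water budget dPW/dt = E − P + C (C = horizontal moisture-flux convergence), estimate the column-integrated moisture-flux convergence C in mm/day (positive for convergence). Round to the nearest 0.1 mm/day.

C ≈ 31.2 mm/day

dPW/dt = (99.5 − 59.5) mm / (36/24 day) = +26.667 mm/day.
C = dPW/dt − E + P = (+26.667) − 2 + 6.53 = 31.2 mm/day.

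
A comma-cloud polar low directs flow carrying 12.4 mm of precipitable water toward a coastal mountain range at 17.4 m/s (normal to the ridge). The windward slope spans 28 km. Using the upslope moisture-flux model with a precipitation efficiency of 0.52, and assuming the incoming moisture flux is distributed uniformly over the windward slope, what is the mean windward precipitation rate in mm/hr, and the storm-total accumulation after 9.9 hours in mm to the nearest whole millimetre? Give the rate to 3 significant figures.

Incoming column moisture flux per unit ridge length: F = V × PW = 17.4 × 12.4 = 215.76 mm·m/s.
Spread over the 28 km slope with efficiency ε = 0.52: R = ε·F/W = 0.52 × 215.76 / 28000 m = 4.007e-03 mm/s.
R = 4.007e-03 × 3600 = 14.4 mm/hr.
Over 9.9 h: total = 14.4 × 9.9 = 142.56 ≈ 143 mm.

R ≈ 14.4 mm/hr; total ≈ 143 mm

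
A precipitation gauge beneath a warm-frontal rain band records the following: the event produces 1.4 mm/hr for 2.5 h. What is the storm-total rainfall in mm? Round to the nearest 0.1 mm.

total ≈ 3.5 mm

Total = Σ Rᵢ Δtᵢ = 1.4 × 2.5
      = 3.5 = 3.5 mm.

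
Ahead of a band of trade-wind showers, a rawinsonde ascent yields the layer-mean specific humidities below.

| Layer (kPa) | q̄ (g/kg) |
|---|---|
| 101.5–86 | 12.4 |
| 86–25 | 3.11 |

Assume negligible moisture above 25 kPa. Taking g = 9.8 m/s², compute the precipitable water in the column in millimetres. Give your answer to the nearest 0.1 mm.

Precipitable water is the column-integrated vapour mass per unit area: PW = (1/g) Σ q̄ Δp, with q in kg/kg and Δp in Pa (1 kg/m² of water = 1 mm).
Layer 101.5–86 kPa: Δp = 155 hPa = 15500 Pa, q̄ = 0.0124 kg/kg → 0.0124 × 15500 / 9.8 = 19.61 mm
Layer 86–25 kPa: Δp = 610 hPa = 61000 Pa, q̄ = 0.00311 kg/kg → 0.00311 × 61000 / 9.8 = 19.36 mm
PW = 19.61 + 19.36 = 38.97 ≈ 39.0 mm.

PW ≈ 39.0 mm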